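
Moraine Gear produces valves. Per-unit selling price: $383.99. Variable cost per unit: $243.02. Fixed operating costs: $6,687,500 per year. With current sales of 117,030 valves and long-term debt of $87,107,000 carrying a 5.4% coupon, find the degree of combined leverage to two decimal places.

Total contribution margin = 117,030 × $140.97 = $16,497,719.10.
Operating income = contribution − fixed costs = $16,497,719.10 − $6,687,500 = $9,810,219.10. Interest = $4,703,778.00, so EBIT − I = $5,106,441.10.
Degree of total leverage = total CM / (EBIT − interest) = $16,497,719.10 / $5,106,441.10 = 3.2308.

3.23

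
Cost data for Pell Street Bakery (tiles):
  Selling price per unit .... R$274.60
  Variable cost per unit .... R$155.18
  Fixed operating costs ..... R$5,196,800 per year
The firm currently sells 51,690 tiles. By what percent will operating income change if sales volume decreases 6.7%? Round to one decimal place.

-42.4%

Total contribution margin = 51,690 × R$119.42 = R$6,172,819.80.
Operating income = contribution − fixed costs = R$6,172,819.80 − R$5,196,800 = R$976,019.80.
So DOL = total CM / EBIT = R$6,172,819.80 / R$976,019.80 = 6.3245.
Operating income changes by 6.3245 × -6.7% = -42.4%.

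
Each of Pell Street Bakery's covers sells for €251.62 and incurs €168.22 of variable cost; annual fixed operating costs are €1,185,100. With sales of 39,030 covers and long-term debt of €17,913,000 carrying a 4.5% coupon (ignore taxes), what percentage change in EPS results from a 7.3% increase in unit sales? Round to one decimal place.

+18.8%

Contribution at this volume is 39,030 × €83.40 = €3,255,102.00.
EBIT = €3,255,102.00 − €1,185,100 = €2,070,002.00.
After interest of €806,085.00, pre-tax earnings = €1,263,917.00.
Degree of combined leverage = contribution ÷ (EBIT − I) = €3,255,102.00 ÷ €1,263,917.00 = 2.5754.
EPS therefore changes by 2.5754 × (+7.3%) = +18.8%.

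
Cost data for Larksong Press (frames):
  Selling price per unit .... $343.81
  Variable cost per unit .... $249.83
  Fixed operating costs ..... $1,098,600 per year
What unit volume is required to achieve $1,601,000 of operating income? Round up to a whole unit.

28,726 frames

Contribution margin per unit = $343.81 − $249.83 = $93.98.
Units = (FC + target) / CM = ($1,098,600 + $1,601,000) / $93.98 = 28,725.26, so 28,726 frames.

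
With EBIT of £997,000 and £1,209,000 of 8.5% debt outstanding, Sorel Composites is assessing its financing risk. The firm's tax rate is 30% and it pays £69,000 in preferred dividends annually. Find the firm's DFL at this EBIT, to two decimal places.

Annual interest charges come to £102,765.00.
Pre-tax preferred-dividend burden = £69,000 ÷ (1 − 0.30) = £98,571.43.
DFL = EBIT ÷ [EBIT − I − D_p/(1−t)] = £997,000 ÷ [£997,000 − £102,765.00 − £98,571.43] = £997,000 ÷ £795,663.57 = 1.2530.

1.25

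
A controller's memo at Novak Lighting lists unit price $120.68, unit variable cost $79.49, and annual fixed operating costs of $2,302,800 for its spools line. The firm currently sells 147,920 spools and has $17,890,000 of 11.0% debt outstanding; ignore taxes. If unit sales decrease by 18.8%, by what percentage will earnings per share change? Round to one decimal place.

At 147,920 units, contribution = 147,920 × $41.19 = $6,092,824.80.
EBIT = $6,092,824.80 − $2,302,800 = $3,790,024.80.
Interest = $1,967,900.00, so EBIT − I = $1,822,124.80.
DCL = total CM / (EBIT − I) = $6,092,824.80 / $1,822,124.80 = 3.3438.
EPS therefore changes by 3.3438 × (-18.8%) = -62.9%.

-62.9%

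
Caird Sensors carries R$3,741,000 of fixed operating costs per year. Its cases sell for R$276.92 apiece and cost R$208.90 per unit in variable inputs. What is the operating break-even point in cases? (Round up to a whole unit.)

54,999 cases

Unit CM = price − variable cost = R$276.92 − R$208.90 = R$68.02.
Units to break even: R$3,741,000 ÷ R$68.02 = 54,998.53, rounded up to 54,999.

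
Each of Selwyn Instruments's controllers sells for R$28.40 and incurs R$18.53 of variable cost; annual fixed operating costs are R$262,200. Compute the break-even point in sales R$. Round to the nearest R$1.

R$754,456

CM per unit = R$28.40 − R$18.53 = R$9.87; CM ratio = R$9.87 / R$28.40 = 0.3475.
Break-even revenue = fixed costs × price ÷ CM = R$262,200 × R$28.40 ÷ R$9.87 = R$754,456.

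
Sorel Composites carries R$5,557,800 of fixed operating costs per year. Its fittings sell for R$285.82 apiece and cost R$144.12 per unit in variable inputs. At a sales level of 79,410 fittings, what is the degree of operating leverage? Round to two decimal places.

At 79,410 units, contribution = 79,410 × R$141.70 = R$11,252,397.00.
EBIT = R$11,252,397.00 − R$5,557,800 = R$5,694,597.00.
Degree of operating leverage = R$11,252,397.00 / R$5,694,597.00 = 1.9760.

1.98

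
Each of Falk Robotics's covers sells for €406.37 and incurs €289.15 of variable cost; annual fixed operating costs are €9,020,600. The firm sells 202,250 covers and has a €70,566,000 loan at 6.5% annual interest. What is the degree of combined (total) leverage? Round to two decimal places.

Contribution at this volume is 202,250 × €117.22 = €23,707,745.00.
Subtracting fixed costs: EBIT = €23,707,745.00 − €9,020,600 = €14,687,145.00. Interest = €4,586,790.00.
DOL = €23,707,745.00 ÷ €14,687,145.00 = 1.6142; DFL = €14,687,145.00 ÷ €10,100,355.00 = 1.4541.
DCL = DOL × DFL = 1.6142 × 1.4541 = 2.3472.

2.35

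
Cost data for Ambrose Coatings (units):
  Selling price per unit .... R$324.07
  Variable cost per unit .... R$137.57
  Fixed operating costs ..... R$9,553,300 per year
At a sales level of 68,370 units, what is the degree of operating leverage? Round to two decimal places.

Contribution at this volume is 68,370 × R$186.50 = R$12,751,005.00.
EBIT = R$12,751,005.00 − R$9,553,300 = R$3,197,705.00.
Degree of operating leverage = R$12,751,005.00 / R$3,197,705.00 = 3.9875.

3.99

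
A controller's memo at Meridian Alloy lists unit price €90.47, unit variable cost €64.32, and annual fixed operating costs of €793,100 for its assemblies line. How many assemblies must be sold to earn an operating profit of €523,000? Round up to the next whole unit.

50,329 assemblies

Contribution margin per unit = €90.47 − €64.32 = €26.15.
Need Q such that Q × €26.15 − €793,100 = €523,000, i.e. Q = €1,316,100 / €26.15 = 50,328.87 → 50,329.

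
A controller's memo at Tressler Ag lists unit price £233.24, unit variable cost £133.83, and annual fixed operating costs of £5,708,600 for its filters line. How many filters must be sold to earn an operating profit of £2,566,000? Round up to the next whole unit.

Contribution margin per unit = £233.24 − £133.83 = £99.41.
Need Q such that Q × £99.41 − £5,708,600 = £2,566,000, i.e. Q = £8,274,600 / £99.41 = 83,237.10 → 83,238.

83,238 filters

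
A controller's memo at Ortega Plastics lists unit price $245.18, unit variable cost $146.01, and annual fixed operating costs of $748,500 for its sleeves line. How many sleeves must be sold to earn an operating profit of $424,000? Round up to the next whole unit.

Unit CM = price − variable cost = $245.18 − $146.01 = $99.17.
Units = (FC + target) / CM = ($748,500 + $424,000) / $99.17 = 11,823.13, so 11,824 sleeves.

11,824 sleeves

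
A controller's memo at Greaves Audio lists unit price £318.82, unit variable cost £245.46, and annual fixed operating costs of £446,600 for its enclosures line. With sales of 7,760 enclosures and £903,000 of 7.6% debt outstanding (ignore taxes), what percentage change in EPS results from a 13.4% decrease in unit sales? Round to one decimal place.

-141.1%

Total contribution margin = 7,760 × £73.36 = £569,273.60.
EBIT = £569,273.60 − £446,600 = £122,673.60.
Interest = £68,628.00, so EBIT − I = £54,045.60.
DCL = total CM / (EBIT − I) = £569,273.60 / £54,045.60 = 10.5332.
%ΔEPS = DCL × %ΔSales = 10.5332 × -13.4% = -141.1%.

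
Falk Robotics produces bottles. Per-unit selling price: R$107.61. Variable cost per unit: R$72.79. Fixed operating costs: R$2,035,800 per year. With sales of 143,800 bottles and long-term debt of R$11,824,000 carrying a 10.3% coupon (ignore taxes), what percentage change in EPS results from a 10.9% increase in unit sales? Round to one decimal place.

At 143,800 units, contribution = 143,800 × R$34.82 = R$5,007,116.00.
EBIT = R$5,007,116.00 − R$2,035,800 = R$2,971,316.00.
After interest of R$1,217,872.00, pre-tax earnings = R$1,753,444.00.
Degree of combined leverage = contribution ÷ (EBIT − I) = R$5,007,116.00 ÷ R$1,753,444.00 = 2.8556.
EPS therefore changes by 2.8556 × (+10.9%) = +31.1%.

+31.1%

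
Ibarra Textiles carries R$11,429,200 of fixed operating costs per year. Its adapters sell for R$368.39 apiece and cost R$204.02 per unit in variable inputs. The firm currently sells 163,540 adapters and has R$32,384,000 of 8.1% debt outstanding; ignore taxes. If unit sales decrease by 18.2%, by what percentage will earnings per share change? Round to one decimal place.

Contribution at this volume is 163,540 × R$164.37 = R$26,881,069.80.
Subtracting fixed costs: EBIT = R$26,881,069.80 − R$11,429,200 = R$15,451,869.80.
After interest of R$2,623,104.00, pre-tax earnings = R$12,828,765.80.
Degree of combined leverage = contribution ÷ (EBIT − I) = R$26,881,069.80 ÷ R$12,828,765.80 = 2.0954.
EPS therefore changes by 2.0954 × (-18.2%) = -38.1%.

-38.1%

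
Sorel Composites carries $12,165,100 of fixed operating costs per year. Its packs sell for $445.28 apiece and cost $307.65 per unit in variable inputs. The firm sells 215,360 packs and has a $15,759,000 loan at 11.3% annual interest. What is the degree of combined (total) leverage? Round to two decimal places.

1.89

Total contribution margin = 215,360 × $137.63 = $29,639,996.80.
Operating income = contribution − fixed costs = $29,639,996.80 − $12,165,100 = $17,474,896.80. Interest = $1,780,767.00, so EBIT − I = $15,694,129.80.
Degree of total leverage = total CM / (EBIT − interest) = $29,639,996.80 / $15,694,129.80 = 1.8886.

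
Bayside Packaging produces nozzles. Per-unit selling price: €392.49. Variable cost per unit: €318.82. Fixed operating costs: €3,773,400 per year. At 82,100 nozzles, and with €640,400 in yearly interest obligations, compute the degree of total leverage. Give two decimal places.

Total contribution margin = 82,100 × €73.67 = €6,048,307.00.
EBIT = €6,048,307.00 − €3,773,400 = €2,274,907.00. Interest = €640,400.00, so EBIT − I = €1,634,507.00.
DCL = contribution ÷ (EBIT − I) = €6,048,307.00 ÷ €1,634,507.00 = 3.7004.

3.70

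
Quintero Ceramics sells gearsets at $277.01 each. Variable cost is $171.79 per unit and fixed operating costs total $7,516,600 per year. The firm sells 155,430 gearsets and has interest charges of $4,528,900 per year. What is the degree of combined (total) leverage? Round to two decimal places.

3.80

Total contribution margin = 155,430 × $105.22 = $16,354,344.60.
Subtracting fixed costs: EBIT = $16,354,344.60 − $7,516,600 = $8,837,744.60. Interest = $4,528,900.00, so EBIT − I = $4,308,844.60.
Degree of total leverage = total CM / (EBIT − interest) = $16,354,344.60 / $4,308,844.60 = 3.7955.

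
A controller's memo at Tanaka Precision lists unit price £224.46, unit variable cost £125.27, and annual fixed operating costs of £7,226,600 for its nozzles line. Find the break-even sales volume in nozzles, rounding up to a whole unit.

72,857 nozzles

Each unit contributes £224.46 − £125.27 = £99.19.
Break-even volume = fixed costs ÷ CM per unit = £7,226,600 ÷ £99.19 = 72,856.13, so 72,857 nozzles.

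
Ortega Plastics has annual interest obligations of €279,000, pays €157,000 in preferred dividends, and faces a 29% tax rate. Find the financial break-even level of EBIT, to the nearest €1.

€500,127

Grossing the preferred dividend up to pre-tax terms: €157,000 / (1 − 0.29) = €221,126.76.
Financial break-even EBIT = interest + D_p ÷ (1 − t) = €279,000 + €221,126.76 = €500,126.76.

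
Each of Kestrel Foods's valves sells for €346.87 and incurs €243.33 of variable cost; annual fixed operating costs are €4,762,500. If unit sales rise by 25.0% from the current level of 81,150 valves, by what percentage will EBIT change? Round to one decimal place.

+57.7%

Contribution at this volume is 81,150 × €103.54 = €8,402,271.00.
Subtracting fixed costs: EBIT = €8,402,271.00 − €4,762,500 = €3,639,771.00.
Degree of operating leverage = €8,402,271.00 / €3,639,771.00 = 2.3085.
Operating income changes by 2.3085 × +25.0% = +57.7%.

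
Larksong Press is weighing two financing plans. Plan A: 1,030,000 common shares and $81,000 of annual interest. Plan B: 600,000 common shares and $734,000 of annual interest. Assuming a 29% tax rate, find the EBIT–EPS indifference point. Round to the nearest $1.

Set EPS_A = EPS_B: (EBIT − $81,000)(1 − 0.29) ÷ 1,030,000 = (EBIT − $734,000)(1 − 0.29) ÷ 600,000.
Cancelling (1 − t) and cross-multiplying: 600,000·(EBIT − 81,000) = 1,030,000·(EBIT − 734,000).
Solving, EBIT = (734,000·1,030,000 − 81,000·600,000) / (1,030,000 − 600,000) = 707,420,000,000 / 430,000 = 1,645,162.79.

$1,645,163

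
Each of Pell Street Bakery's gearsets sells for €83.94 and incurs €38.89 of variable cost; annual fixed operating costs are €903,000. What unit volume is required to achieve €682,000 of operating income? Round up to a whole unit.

35,184 gearsets

Unit CM = price − variable cost = €83.94 − €38.89 = €45.05.
Need Q such that Q × €45.05 − €903,000 = €682,000, i.e. Q = €1,585,000 / €45.05 = 35,183.13 → 35,184.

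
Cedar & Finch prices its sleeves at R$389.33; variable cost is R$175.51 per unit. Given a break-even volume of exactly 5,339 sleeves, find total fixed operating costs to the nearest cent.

Unit CM = price − variable cost = R$389.33 − R$175.51 = R$213.82.
Fixed costs = break-even units × CM = 5,339 × R$213.82 = R$1,141,584.98.

R$1,141,584.98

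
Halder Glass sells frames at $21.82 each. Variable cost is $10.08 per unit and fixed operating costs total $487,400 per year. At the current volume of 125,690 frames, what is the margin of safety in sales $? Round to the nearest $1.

Contribution margin per unit = $21.82 − $10.08 = $11.74. Break-even units = $487,400 ÷ $11.74 = 41,516.18; break-even revenue = 41,516.18 × $21.82 = $905,883.13.
Current sales = 125,690 × $21.82 = $2,742,555.80.
Margin of safety = $2,742,555.80 − $905,883.13 = $1,836,673.

$1,836,673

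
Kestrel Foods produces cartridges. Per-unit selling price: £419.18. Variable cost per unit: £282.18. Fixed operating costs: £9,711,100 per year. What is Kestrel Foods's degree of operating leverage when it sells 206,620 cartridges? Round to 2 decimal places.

1.52

At 206,620 units, contribution = 206,620 × £137.00 = £28,306,940.00.
EBIT = £28,306,940.00 − £9,711,100 = £18,595,840.00.
DOL = contribution ÷ EBIT = £28,306,940.00 ÷ £18,595,840.00 = 1.5222.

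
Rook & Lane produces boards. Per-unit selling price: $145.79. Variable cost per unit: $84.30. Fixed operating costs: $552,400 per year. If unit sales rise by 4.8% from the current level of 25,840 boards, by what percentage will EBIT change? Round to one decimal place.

Total contribution margin = 25,840 × $61.49 = $1,588,901.60.
EBIT = $1,588,901.60 − $552,400 = $1,036,501.60.
DOL = contribution ÷ EBIT = $1,588,901.60 ÷ $1,036,501.60 = 1.5329.
Operating income changes by 1.5329 × +4.8% = +7.4%.

+7.4%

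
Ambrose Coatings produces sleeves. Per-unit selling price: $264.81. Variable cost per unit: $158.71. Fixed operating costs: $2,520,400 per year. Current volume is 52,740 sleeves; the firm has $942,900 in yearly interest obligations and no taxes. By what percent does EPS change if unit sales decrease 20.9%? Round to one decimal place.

-54.8%

At 52,740 units, contribution = 52,740 × $106.10 = $5,595,714.00.
Subtracting fixed costs: EBIT = $5,595,714.00 − $2,520,400 = $3,075,314.00.
After interest of $942,900.00, pre-tax earnings = $2,132,414.00.
DCL = total CM / (EBIT − I) = $5,595,714.00 / $2,132,414.00 = 2.6241.
EPS therefore changes by 2.6241 × (-20.9%) = -54.8%.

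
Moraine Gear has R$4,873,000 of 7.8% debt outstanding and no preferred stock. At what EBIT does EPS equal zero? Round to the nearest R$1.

R$380,094

Annual interest = 7.8% × R$4,873,000 = R$380,094.00.
Without preferred stock the financial break-even is simply EBIT = interest = R$380,094.00.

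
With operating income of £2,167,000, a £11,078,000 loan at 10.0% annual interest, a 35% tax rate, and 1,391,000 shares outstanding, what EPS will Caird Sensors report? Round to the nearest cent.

£0.49

Interest = £1,107,800.00, so EBT = £2,167,000 − £1,107,800.00 = £1,059,200.00.
Net income = £1,059,200.00 × (1 − 0.35) = £688,480.00.
Per share: £688,480.00 / 1,391,000 shares = £0.49.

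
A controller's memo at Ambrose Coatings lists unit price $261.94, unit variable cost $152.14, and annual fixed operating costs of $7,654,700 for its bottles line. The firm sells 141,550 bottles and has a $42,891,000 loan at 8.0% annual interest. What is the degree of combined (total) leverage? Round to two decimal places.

At 141,550 units, contribution = 141,550 × $109.80 = $15,542,190.00.
Subtracting fixed costs: EBIT = $15,542,190.00 − $7,654,700 = $7,887,490.00. Interest = $3,431,280.00.
DOL = $15,542,190.00 ÷ $7,887,490.00 = 1.9705; DFL = $7,887,490.00 ÷ $4,456,210.00 = 1.7700.
Combined leverage = 1.9705 × 1.7700 = 3.4878.

3.49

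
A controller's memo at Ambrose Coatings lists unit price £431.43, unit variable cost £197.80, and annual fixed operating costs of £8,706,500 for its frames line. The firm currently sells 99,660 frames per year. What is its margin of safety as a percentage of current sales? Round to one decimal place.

Each unit contributes £431.43 − £197.80 = £233.63. Break-even units = £8,706,500 ÷ £233.63 = 37,266.19; break-even revenue = 37,266.19 × £431.43 = £16,077,752.41.
Current sales = 99,660 × £431.43 = £42,996,313.80.
Margin of safety = (£42,996,313.80 − £16,077,752.41) ÷ £42,996,313.80 = 62.6%.

62.6%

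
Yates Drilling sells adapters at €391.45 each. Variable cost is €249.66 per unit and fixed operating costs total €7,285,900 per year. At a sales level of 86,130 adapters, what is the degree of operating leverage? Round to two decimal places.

At 86,130 units, contribution = 86,130 × €141.79 = €12,212,372.70.
EBIT = €12,212,372.70 − €7,285,900 = €4,926,472.70.
DOL = contribution ÷ EBIT = €12,212,372.70 ÷ €4,926,472.70 = 2.4789.

2.48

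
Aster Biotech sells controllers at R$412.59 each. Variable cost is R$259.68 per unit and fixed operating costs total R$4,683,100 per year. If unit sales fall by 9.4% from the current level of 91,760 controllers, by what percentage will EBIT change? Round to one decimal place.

-14.1%

Contribution at this volume is 91,760 × R$152.91 = R$14,031,021.60.
Subtracting fixed costs: EBIT = R$14,031,021.60 − R$4,683,100 = R$9,347,921.60.
DOL = contribution ÷ EBIT = R$14,031,021.60 ÷ R$9,347,921.60 = 1.5010.
Operating income changes by 1.5010 × -9.4% = -14.1%.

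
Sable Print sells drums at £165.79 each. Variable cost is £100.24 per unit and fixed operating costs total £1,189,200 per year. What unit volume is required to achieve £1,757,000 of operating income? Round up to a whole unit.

Contribution margin per unit = £165.79 − £100.24 = £65.55.
Required volume = (fixed costs + target profit) ÷ CM = (£1,189,200 + £1,757,000) ÷ £65.55 = 44,945.84, so 44,946 drums.

44,946 drums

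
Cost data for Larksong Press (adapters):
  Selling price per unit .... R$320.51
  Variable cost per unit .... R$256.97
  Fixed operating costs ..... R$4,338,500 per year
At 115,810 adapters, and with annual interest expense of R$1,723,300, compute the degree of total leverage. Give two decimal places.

At 115,810 units, contribution = 115,810 × R$63.54 = R$7,358,567.40.
Subtracting fixed costs: EBIT = R$7,358,567.40 − R$4,338,500 = R$3,020,067.40. Interest = R$1,723,300.00, so EBIT − I = R$1,296,767.40.
DCL = contribution ÷ (EBIT − I) = R$7,358,567.40 ÷ R$1,296,767.40 = 5.6745.

5.67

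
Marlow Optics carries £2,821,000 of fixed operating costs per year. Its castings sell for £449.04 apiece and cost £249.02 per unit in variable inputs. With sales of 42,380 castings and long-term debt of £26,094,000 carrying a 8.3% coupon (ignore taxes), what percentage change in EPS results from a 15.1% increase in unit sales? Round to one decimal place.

Contribution at this volume is 42,380 × £200.02 = £8,476,847.60.
EBIT = £8,476,847.60 − £2,821,000 = £5,655,847.60.
After interest of £2,165,802.00, pre-tax earnings = £3,490,045.60.
Degree of combined leverage = contribution ÷ (EBIT − I) = £8,476,847.60 ÷ £3,490,045.60 = 2.4289.
EPS therefore changes by 2.4289 × (+15.1%) = +36.7%.

+36.7%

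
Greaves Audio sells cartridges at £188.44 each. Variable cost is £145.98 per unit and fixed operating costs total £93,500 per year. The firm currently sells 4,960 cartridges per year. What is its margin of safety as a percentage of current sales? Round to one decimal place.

55.6%

Contribution margin per unit = £188.44 − £145.98 = £42.46. Break-even units = £93,500 ÷ £42.46 = 2,202.07; break-even revenue = 2,202.07 × £188.44 = £414,958.55.
Current sales = 4,960 × £188.44 = £934,662.40.
Margin of safety = (£934,662.40 − £414,958.55) ÷ £934,662.40 = 55.6%.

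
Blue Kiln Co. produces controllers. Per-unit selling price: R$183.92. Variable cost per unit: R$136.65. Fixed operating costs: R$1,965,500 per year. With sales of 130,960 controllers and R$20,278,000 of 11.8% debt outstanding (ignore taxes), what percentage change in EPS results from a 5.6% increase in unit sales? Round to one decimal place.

+18.9%

Contribution at this volume is 130,960 × R$47.27 = R$6,190,479.20.
EBIT = R$6,190,479.20 − R$1,965,500 = R$4,224,979.20.
Interest = R$2,392,804.00, so EBIT − I = R$1,832,175.20.
DCL = total CM / (EBIT − I) = R$6,190,479.20 / R$1,832,175.20 = 3.3788.
%ΔEPS = DCL × %ΔSales = 3.3788 × +5.6% = +18.9%.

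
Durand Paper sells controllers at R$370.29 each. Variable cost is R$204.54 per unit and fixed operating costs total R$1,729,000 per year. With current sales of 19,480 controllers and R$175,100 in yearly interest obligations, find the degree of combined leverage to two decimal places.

Contribution at this volume is 19,480 × R$165.75 = R$3,228,810.00.
Operating income = contribution − fixed costs = R$3,228,810.00 − R$1,729,000 = R$1,499,810.00. Interest = R$175,100.00.
DOL = R$3,228,810.00 ÷ R$1,499,810.00 = 2.1528; DFL = R$1,499,810.00 ÷ R$1,324,710.00 = 1.1322.
DCL = DOL × DFL = 2.1528 × 1.1322 = 2.4374.

2.44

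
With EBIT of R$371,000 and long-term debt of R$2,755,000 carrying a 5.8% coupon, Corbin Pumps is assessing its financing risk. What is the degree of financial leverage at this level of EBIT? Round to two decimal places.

1.76

Annual interest charges come to R$159,790.00.
Degree of financial leverage = EBIT / (EBIT − interest) = R$371,000 / R$211,210.00 = 1.7565.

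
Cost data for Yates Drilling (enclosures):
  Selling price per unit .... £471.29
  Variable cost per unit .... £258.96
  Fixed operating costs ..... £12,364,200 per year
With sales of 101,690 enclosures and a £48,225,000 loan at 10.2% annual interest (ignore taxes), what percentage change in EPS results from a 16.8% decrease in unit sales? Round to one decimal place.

Total contribution margin = 101,690 × £212.33 = £21,591,837.70.
Operating income = contribution − fixed costs = £21,591,837.70 − £12,364,200 = £9,227,637.70.
Interest = £4,918,950.00, so EBIT − I = £4,308,687.70.
DCL = total CM / (EBIT − I) = £21,591,837.70 / £4,308,687.70 = 5.0112.
EPS therefore changes by 5.0112 × (-16.8%) = -84.2%.

-84.2%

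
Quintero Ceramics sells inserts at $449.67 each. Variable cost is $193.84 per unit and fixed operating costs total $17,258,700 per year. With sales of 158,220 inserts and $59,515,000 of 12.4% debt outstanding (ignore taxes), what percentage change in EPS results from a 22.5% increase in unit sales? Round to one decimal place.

Total contribution margin = 158,220 × $255.83 = $40,477,422.60.
EBIT = $40,477,422.60 − $17,258,700 = $23,218,722.60.
After interest of $7,379,860.00, pre-tax earnings = $15,838,862.60.
Degree of combined leverage = contribution ÷ (EBIT − I) = $40,477,422.60 ÷ $15,838,862.60 = 2.5556.
EPS therefore changes by 2.5556 × (+22.5%) = +57.5%.

+57.5%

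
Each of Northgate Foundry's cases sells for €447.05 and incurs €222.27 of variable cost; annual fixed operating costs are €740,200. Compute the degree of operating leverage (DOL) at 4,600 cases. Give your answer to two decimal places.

3.52

Contribution at this volume is 4,600 × €224.78 = €1,033,988.00.
Operating income = contribution − fixed costs = €1,033,988.00 − €740,200 = €293,788.00.
So DOL = total CM / EBIT = €1,033,988.00 / €293,788.00 = 3.5195.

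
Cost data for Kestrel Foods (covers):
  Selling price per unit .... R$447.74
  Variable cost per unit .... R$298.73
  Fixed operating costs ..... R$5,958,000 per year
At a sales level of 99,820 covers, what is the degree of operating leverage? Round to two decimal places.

1.67

At 99,820 units, contribution = 99,820 × R$149.01 = R$14,874,178.20.
Operating income = contribution − fixed costs = R$14,874,178.20 − R$5,958,000 = R$8,916,178.20.
DOL = contribution ÷ EBIT = R$14,874,178.20 ÷ R$8,916,178.20 = 1.6682.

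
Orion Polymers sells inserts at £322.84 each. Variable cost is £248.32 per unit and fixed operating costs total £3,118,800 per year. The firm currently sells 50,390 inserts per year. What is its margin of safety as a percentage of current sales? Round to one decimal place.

Contribution margin per unit = £322.84 − £248.32 = £74.52. Break-even units = £3,118,800 ÷ £74.52 = 41,851.85; break-even revenue = 41,851.85 × £322.84 = £13,511,451.85.
Current sales = 50,390 × £322.84 = £16,267,907.60.
Margin of safety = (£16,267,907.60 − £13,511,451.85) ÷ £16,267,907.60 = 16.9%.

16.9%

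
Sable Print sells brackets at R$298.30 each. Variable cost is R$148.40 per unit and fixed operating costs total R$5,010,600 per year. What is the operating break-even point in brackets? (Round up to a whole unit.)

Each unit contributes R$298.30 − R$148.40 = R$149.90.
Break-even Q = R$5,010,600 / R$149.90 = 33,426.28 → 33,427 brackets.

33,427 brackets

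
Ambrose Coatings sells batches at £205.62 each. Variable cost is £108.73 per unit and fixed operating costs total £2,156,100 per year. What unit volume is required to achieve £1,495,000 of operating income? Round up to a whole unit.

Unit CM = price − variable cost = £205.62 − £108.73 = £96.89.
Required volume = (fixed costs + target profit) ÷ CM = (£2,156,100 + £1,495,000) ÷ £96.89 = 37,682.94, so 37,683 batches.

37,683 batches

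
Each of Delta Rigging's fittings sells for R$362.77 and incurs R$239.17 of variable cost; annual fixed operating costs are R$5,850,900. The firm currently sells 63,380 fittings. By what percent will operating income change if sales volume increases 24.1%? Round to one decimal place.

+95.2%

Contribution at this volume is 63,380 × R$123.60 = R$7,833,768.00.
Operating income = contribution − fixed costs = R$7,833,768.00 − R$5,850,900 = R$1,982,868.00.
DOL = contribution ÷ EBIT = R$7,833,768.00 ÷ R$1,982,868.00 = 3.9507.
%ΔEBIT = DOL × %ΔSales = 3.9507 × +24.1% = +95.2%.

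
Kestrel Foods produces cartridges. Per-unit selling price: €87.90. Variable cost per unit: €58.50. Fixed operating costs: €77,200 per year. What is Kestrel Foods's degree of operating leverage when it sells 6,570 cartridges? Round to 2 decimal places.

Total contribution margin = 6,570 × €29.40 = €193,158.00.
EBIT = €193,158.00 − €77,200 = €115,958.00.
DOL = contribution ÷ EBIT = €193,158.00 ÷ €115,958.00 = 1.6658.

1.67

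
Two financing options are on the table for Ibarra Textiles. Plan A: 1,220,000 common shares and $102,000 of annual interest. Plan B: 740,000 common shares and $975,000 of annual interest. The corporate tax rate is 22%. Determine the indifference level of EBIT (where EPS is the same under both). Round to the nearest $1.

Set EPS_A = EPS_B: (EBIT − $102,000)(1 − 0.22) ÷ 1,220,000 = (EBIT − $975,000)(1 − 0.22) ÷ 740,000.
Cancelling (1 − t) and cross-multiplying: 740,000·(EBIT − 102,000) = 1,220,000·(EBIT − 975,000).
EBIT × (1,220,000 − 740,000) = 975,000 × 1,220,000 − 102,000 × 740,000 = 1,114,020,000,000, so EBIT = 1,114,020,000,000 ÷ 480,000 = 2,320,875.00.

$2,320,875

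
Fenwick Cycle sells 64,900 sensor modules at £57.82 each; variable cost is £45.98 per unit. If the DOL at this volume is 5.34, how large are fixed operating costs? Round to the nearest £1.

Contribution at this volume is 64,900 × £11.84 = £768,416.00.
DOL = contribution / EBIT, so EBIT = £768,416.00 / 5.34 = £143,898.13.
And FC = contribution − EBIT = £768,416.00 − £143,898.13 = £624,518.

£624,518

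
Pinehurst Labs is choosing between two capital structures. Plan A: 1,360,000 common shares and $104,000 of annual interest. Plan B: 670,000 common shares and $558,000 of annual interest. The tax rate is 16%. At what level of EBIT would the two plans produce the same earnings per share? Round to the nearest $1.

Set EPS_A = EPS_B: (EBIT − $104,000)(1 − 0.16) ÷ 1,360,000 = (EBIT − $558,000)(1 − 0.16) ÷ 670,000.
The (1 − t) factor cancels: (EBIT − 104,000) × 670,000 = (EBIT − 558,000) × 1,360,000.
Solving, EBIT = (558,000·1,360,000 − 104,000·670,000) / (1,360,000 − 670,000) = 689,200,000,000 / 690,000 = 998,840.58.

$998,841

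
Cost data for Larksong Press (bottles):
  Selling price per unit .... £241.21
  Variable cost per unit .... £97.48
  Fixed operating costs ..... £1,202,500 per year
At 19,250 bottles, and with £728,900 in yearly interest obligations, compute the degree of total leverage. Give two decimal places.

Total contribution margin = 19,250 × £143.73 = £2,766,802.50.
Subtracting fixed costs: EBIT = £2,766,802.50 − £1,202,500 = £1,564,302.50. Interest = £728,900.00.
DOL = £2,766,802.50 ÷ £1,564,302.50 = 1.7687; DFL = £1,564,302.50 ÷ £835,402.50 = 1.8725.
Combined leverage = 1.7687 × 1.8725 = 3.3119.

3.31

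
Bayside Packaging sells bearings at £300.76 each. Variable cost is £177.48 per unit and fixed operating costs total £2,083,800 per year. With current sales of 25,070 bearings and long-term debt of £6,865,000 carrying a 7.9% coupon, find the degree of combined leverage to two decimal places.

Total contribution margin = 25,070 × £123.28 = £3,090,629.60.
Subtracting fixed costs: EBIT = £3,090,629.60 − £2,083,800 = £1,006,829.60. Interest = £542,335.00, so EBIT − I = £464,494.60.
Degree of total leverage = total CM / (EBIT − interest) = £3,090,629.60 / £464,494.60 = 6.6537.

6.65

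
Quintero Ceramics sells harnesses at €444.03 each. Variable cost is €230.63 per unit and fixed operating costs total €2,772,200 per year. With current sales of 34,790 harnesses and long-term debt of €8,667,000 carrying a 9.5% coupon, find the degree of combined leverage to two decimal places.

At 34,790 units, contribution = 34,790 × €213.40 = €7,424,186.00.
Subtracting fixed costs: EBIT = €7,424,186.00 − €2,772,200 = €4,651,986.00. Interest = €823,365.00, so EBIT − I = €3,828,621.00.
DCL = contribution ÷ (EBIT − I) = €7,424,186.00 ÷ €3,828,621.00 = 1.9391.

1.94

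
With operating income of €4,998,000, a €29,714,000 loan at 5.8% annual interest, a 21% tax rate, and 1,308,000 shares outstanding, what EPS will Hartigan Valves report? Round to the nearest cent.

Pre-tax income = €4,998,000 − €1,723,412.00 = €3,274,588.00.
Net income = €3,274,588.00 × (1 − 0.21) = €2,586,924.52.
Per share: €2,586,924.52 / 1,308,000 shares = €1.98.

€1.98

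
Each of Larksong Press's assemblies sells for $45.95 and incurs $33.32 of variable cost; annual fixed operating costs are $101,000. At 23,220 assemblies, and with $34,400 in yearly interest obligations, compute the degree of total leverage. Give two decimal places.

1.86

At 23,220 units, contribution = 23,220 × $12.63 = $293,268.60.
Subtracting fixed costs: EBIT = $293,268.60 − $101,000 = $192,268.60. Interest = $34,400.00.
DOL = $293,268.60 ÷ $192,268.60 = 1.5253; DFL = $192,268.60 ÷ $157,868.60 = 1.2179.
Combined leverage = 1.5253 × 1.2179 = 1.8577.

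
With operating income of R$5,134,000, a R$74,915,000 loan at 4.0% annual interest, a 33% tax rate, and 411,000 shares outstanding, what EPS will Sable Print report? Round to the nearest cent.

R$3.48

Interest = R$2,996,600.00, so EBT = R$5,134,000 − R$2,996,600.00 = R$2,137,400.00.
Net income = R$2,137,400.00 × (1 − 0.33) = R$1,432,058.00.
Per share: R$1,432,058.00 / 411,000 shares = R$3.48.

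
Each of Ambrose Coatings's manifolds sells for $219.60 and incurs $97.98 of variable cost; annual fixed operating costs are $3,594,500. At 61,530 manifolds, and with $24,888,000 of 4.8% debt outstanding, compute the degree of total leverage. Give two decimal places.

2.78

Contribution at this volume is 61,530 × $121.62 = $7,483,278.60.
Operating income = contribution − fixed costs = $7,483,278.60 − $3,594,500 = $3,888,778.60. Interest = $1,194,624.00, so EBIT − I = $2,694,154.60.
Degree of total leverage = total CM / (EBIT − interest) = $7,483,278.60 / $2,694,154.60 = 2.7776.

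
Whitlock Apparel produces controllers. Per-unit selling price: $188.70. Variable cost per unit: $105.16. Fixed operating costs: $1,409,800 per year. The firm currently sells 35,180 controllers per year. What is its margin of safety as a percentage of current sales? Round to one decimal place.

Unit CM = price − variable cost = $188.70 − $105.16 = $83.54. Break-even units = $1,409,800 ÷ $83.54 = 16,875.75; break-even revenue = 16,875.75 × $188.70 = $3,184,453.67.
Current sales = 35,180 × $188.70 = $6,638,466.00.
Margin of safety = ($6,638,466.00 − $3,184,453.67) ÷ $6,638,466.00 = 52.0%.

52.0%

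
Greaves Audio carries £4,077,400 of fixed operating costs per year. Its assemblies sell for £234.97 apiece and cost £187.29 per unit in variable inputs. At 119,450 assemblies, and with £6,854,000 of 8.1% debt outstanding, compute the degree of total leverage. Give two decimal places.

5.36

Contribution at this volume is 119,450 × £47.68 = £5,695,376.00.
Operating income = contribution − fixed costs = £5,695,376.00 − £4,077,400 = £1,617,976.00. Interest = £555,174.00, so EBIT − I = £1,062,802.00.
Degree of total leverage = total CM / (EBIT − interest) = £5,695,376.00 / £1,062,802.00 = 5.3588.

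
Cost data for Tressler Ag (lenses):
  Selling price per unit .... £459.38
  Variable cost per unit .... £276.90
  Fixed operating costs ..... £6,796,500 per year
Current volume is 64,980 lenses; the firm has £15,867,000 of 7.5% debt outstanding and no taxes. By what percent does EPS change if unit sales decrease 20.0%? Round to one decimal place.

Total contribution margin = 64,980 × £182.48 = £11,857,550.40.
Operating income = contribution − fixed costs = £11,857,550.40 − £6,796,500 = £5,061,050.40.
Interest = £1,190,025.00, so EBIT − I = £3,871,025.40.
Degree of combined leverage = contribution ÷ (EBIT − I) = £11,857,550.40 ÷ £3,871,025.40 = 3.0632.
%ΔEPS = DCL × %ΔSales = 3.0632 × -20.0% = -61.3%.

-61.3%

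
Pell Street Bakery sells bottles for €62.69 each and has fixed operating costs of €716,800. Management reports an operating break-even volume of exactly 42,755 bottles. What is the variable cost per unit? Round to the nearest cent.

At break-even, FC = Q × (P − VC), so P − VC = €716,800 ÷ 42,755 = €16.7653.
Variable cost per unit = €62.69 − €16.7653 = €45.92.

€45.92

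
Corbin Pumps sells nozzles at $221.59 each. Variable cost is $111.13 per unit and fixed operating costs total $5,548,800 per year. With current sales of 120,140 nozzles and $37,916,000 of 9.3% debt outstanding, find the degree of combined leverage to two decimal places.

3.16

At 120,140 units, contribution = 120,140 × $110.46 = $13,270,664.40.
Subtracting fixed costs: EBIT = $13,270,664.40 − $5,548,800 = $7,721,864.40. Interest = $3,526,188.00, so EBIT − I = $4,195,676.40.
Degree of total leverage = total CM / (EBIT − interest) = $13,270,664.40 / $4,195,676.40 = 3.1629.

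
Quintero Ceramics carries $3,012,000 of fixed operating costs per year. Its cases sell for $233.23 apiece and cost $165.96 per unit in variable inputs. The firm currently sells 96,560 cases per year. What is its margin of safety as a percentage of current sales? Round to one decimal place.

53.6%

Contribution margin per unit = $233.23 − $165.96 = $67.27. Break-even units = $3,012,000 ÷ $67.27 = 44,774.79; break-even revenue = 44,774.79 × $233.23 = $10,442,823.84.
Actual sales revenue = 96,560 × $233.23 = $22,520,688.80.
Margin of safety = ($22,520,688.80 − $10,442,823.84) ÷ $22,520,688.80 = 53.6%.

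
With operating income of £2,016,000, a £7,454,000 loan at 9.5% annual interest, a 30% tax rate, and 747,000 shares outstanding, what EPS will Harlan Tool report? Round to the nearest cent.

£1.23

Interest = £708,130.00, so EBT = £2,016,000 − £708,130.00 = £1,307,870.00.
Net income = £1,307,870.00 × (1 − 0.30) = £915,509.00.
EPS = £915,509.00 ÷ 747,000 = £1.23.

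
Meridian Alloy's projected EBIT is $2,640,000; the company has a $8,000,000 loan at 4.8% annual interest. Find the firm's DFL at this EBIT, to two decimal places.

1.17

Annual interest charges come to $384,000.00.
Degree of financial leverage = EBIT / (EBIT − interest) = $2,640,000 / $2,256,000.00 = 1.1702.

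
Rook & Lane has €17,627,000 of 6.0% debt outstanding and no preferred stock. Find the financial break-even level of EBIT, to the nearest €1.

€1,057,620

Annual interest = 6.0% × €17,627,000 = €1,057,620.00.
With no preferred dividends, EPS = 0 when EBIT exactly covers interest, so the financial break-even EBIT is €1,057,620.00.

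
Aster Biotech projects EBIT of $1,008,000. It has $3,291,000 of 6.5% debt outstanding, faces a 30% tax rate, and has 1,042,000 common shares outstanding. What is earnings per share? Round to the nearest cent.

Interest = $213,915.00, so EBT = $1,008,000 − $213,915.00 = $794,085.00.
Net income = $794,085.00 × (1 − 0.30) = $555,859.50.
Per share: $555,859.50 / 1,042,000 shares = $0.53.

$0.53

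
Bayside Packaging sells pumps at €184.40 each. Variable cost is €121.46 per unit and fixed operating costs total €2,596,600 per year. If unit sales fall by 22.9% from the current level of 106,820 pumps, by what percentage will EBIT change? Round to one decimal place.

Contribution at this volume is 106,820 × €62.94 = €6,723,250.80.
Subtracting fixed costs: EBIT = €6,723,250.80 − €2,596,600 = €4,126,650.80.
So DOL = total CM / EBIT = €6,723,250.80 / €4,126,650.80 = 1.6292.
So EBIT moves 1.6292 × (-22.9%) = -37.3%.

-37.3%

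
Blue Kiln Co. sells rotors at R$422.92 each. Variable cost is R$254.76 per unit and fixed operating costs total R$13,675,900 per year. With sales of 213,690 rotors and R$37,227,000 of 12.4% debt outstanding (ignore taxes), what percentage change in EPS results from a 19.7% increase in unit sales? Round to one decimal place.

+40.1%

Contribution at this volume is 213,690 × R$168.16 = R$35,934,110.40.
EBIT = R$35,934,110.40 − R$13,675,900 = R$22,258,210.40.
Interest = R$4,616,148.00, so EBIT − I = R$17,642,062.40.
Degree of combined leverage = contribution ÷ (EBIT − I) = R$35,934,110.40 ÷ R$17,642,062.40 = 2.0368.
EPS therefore changes by 2.0368 × (+19.7%) = +40.1%.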